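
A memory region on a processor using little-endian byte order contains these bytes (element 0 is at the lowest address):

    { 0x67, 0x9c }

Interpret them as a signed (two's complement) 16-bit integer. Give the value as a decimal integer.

-25497

In little-endian order the low byte comes first in memory.
Reassemble most-significant byte first: 9C 67 → 0x9C67.
Top bit is set, so as a signed 16-bit value this is 0x9C67 − 2^16 = -25497.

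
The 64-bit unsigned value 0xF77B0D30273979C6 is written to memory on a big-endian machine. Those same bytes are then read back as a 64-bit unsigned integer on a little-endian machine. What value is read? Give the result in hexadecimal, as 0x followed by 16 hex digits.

0xC6793927300D7BF7

Stored big-endian, the bytes at ascending addresses are F7 7B 0D 30 27 39 79 C6.
Read back as little-endian, the first byte is least significant, giving 0xC6793927300D7BF7.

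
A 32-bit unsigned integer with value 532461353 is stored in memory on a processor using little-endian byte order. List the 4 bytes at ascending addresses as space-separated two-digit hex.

532461353 in hexadecimal, padded to 32 bits, is 0x1FBCB729.
Split into bytes (most-significant first): 1F BC B7 29.
In little-endian order the low byte comes first in memory.
So at ascending addresses the bytes are 29 B7 BC 1F.

29 B7 BC 1F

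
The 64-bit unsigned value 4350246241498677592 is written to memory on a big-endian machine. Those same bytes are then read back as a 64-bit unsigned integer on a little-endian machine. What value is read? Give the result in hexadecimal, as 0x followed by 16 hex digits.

0x58C10176E82D5F3C

4350246241498677592 in 64-bit hexadecimal is 0x3C5F2DE87601C158.
Stored big-endian, the bytes at ascending addresses are 3C 5F 2D E8 76 01 C1 58.
Read back as little-endian, the first byte is least significant, giving 0x58C10176E82D5F3C.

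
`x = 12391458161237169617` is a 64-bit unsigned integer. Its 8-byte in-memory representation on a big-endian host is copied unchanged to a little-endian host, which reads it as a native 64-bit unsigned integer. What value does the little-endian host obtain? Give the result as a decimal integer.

12391458161237169617 in 64-bit hexadecimal is 0xABF74D8B7DA815D1.
Stored big-endian, the bytes at ascending addresses are AB F7 4D 8B 7D A8 15 D1.
Read back as little-endian, the first byte is least significant, giving 0xD115A87D8B4DF7AB.
0xD115A87D8B4DF7AB = 15066133385599383467.

15066133385599383467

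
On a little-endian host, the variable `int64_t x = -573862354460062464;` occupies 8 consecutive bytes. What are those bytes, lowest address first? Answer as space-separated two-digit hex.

00 4D 70 A4 3A 3B 09 F8

Two's complement of -573862354460062464 in 64 bits: 573862354460062464 = 0x07F6C4C55B8FB300; invert → 0xF8093B3AA4704CFF; add 1 → 0xF8093B3AA4704D00.
Split into bytes (most-significant first): F8 09 3B 3A A4 70 4D 00.
Little-endian: lowest address holds the least-significant byte.
So at ascending addresses the bytes are 00 4D 70 A4 3A 3B 09 F8.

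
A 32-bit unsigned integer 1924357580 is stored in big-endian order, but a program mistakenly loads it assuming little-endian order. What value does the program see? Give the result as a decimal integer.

1924357580 in 32-bit hexadecimal is 0x72B35DCC.
Stored big-endian, the bytes at ascending addresses are 72 B3 5D CC.
Read back as little-endian, the first byte is least significant, giving 0xCC5DB372.
0xCC5DB372 = 3428692850.

3428692850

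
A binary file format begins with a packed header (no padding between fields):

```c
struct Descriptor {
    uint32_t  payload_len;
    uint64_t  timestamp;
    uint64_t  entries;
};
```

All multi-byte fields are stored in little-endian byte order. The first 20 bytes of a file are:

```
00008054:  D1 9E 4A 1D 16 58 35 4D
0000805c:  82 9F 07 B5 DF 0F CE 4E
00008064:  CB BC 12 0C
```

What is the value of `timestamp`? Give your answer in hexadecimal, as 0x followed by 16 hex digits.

`timestamp` follows `payload_len` (4 bytes), so it starts at byte offset 4 and occupies 8 bytes.
Bytes at offsets 4..11: 16 58 35 4D 82 9F 07 B5.
Little-endian stores the least-significant byte at the lowest address.
Reassemble most-significant byte first: B5 07 9F 82 4D 35 58 16 → 0xB5079F824D355816.

0xB5079F824D355816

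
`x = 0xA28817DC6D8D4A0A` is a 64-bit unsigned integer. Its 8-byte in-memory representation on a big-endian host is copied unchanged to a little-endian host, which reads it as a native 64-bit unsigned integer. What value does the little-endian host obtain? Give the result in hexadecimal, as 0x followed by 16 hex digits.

Stored big-endian, the bytes at ascending addresses are A2 88 17 DC 6D 8D 4A 0A.
Read back as little-endian, the first byte is least significant, giving 0x0A4A8D6DDC1788A2.

0x0A4A8D6DDC1788A2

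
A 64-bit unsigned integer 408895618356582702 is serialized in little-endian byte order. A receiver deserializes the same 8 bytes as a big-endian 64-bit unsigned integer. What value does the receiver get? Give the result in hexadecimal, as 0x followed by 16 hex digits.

408895618356582702 in 64-bit hexadecimal is 0x05ACB066025B992E.
Stored little-endian, the bytes at ascending addresses are 2E 99 5B 02 66 B0 AC 05.
Read back as big-endian, the last byte is least significant, giving 0x2E995B0266B0AC05.

0x2E995B0266B0AC05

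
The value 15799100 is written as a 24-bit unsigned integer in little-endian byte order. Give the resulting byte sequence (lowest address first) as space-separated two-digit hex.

15799100 in hexadecimal, padded to 24 bits, is 0xF1133C.
Split into bytes (most-significant first): F1 13 3C.
Little-endian: lowest address holds the least-significant byte.
So at ascending addresses the bytes are 3C 13 F1.

3C 13 F1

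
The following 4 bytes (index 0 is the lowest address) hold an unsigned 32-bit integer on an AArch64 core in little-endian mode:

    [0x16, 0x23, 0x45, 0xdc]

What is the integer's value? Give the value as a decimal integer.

3695518486

Little-endian stores the least-significant byte at the lowest address.
Reassemble most-significant byte first: DC 45 23 16 → 0xDC452316.
0xDC452316 = 3695518486.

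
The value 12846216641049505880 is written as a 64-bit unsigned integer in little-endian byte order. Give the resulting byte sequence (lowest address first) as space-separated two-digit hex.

12846216641049505880 in hexadecimal, padded to 64 bits, is 0xB246EDF90D77B058.
Split into bytes (most-significant first): B2 46 ED F9 0D 77 B0 58.
Little-endian: lowest address holds the least-significant byte.
So at ascending addresses the bytes are 58 B0 77 0D F9 ED 46 B2.

58 B0 77 0D F9 ED 46 B2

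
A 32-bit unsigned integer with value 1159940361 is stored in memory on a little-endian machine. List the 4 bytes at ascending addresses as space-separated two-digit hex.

1159940361 in hexadecimal, padded to 32 bits, is 0x45234909.
Split into bytes (most-significant first): 45 23 49 09.
Little-endian stores the least-significant byte at the lowest address.
So at ascending addresses the bytes are 09 49 23 45.

09 49 23 45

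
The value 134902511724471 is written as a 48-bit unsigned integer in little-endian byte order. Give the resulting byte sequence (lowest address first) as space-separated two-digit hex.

134902511724471 in hexadecimal, padded to 48 bits, is 0x7AB1704A67B7.
Split into bytes (most-significant first): 7A B1 70 4A 67 B7.
Little-endian stores the least-significant byte at the lowest address.
So at ascending addresses the bytes are B7 67 4A 70 B1 7A.

B7 67 4A 70 B1 7A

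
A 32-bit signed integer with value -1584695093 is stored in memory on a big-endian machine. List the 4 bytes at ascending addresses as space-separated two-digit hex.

Two's complement of -1584695093 in 32 bits: 1584695093 = 0x5E748735; invert → 0xA18B78CA; add 1 → 0xA18B78CB.
Split into bytes (most-significant first): A1 8B 78 CB.
Big-endian stores the most-significant byte at the lowest address.
So the memory order matches the most-significant-first order: A1 8B 78 CB.

A1 8B 78 CB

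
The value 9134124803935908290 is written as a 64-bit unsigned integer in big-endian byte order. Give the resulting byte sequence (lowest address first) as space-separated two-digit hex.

7E C2 EE 1D 50 AF 31 C2

9134124803935908290 in hexadecimal, padded to 64 bits, is 0x7EC2EE1D50AF31C2.
Split into bytes (most-significant first): 7E C2 EE 1D 50 AF 31 C2.
Big-endian stores the most-significant byte at the lowest address.
So the memory order matches the most-significant-first order: 7E C2 EE 1D 50 AF 31 C2.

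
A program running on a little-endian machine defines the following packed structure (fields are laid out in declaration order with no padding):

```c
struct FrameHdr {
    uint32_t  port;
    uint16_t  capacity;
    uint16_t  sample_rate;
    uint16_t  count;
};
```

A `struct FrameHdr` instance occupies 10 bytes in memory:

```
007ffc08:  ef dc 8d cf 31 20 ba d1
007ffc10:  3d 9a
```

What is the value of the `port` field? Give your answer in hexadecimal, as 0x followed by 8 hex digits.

0xCF8DDCEF

`port` is the first field, at byte offset 0, occupying 4 bytes.
Bytes at offsets 0..3: EF DC 8D CF.
In little-endian order the low byte comes first in memory.
Reassemble most-significant byte first: CF 8D DC EF → 0xCF8DDCEF.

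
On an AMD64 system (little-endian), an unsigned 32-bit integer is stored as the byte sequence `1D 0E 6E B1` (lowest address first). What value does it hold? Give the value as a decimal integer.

Little-endian: lowest address holds the least-significant byte.
Reassemble most-significant byte first: B1 6E 0E 1D → 0xB16E0E1D.
0xB16E0E1D = 2976779805.

2976779805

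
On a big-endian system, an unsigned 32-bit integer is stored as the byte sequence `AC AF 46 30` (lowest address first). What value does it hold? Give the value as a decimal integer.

2897167920

Big-endian stores the most-significant byte at the lowest address.
The bytes are already most-significant first: 0xACAF4630.
0xACAF4630 = 2897167920.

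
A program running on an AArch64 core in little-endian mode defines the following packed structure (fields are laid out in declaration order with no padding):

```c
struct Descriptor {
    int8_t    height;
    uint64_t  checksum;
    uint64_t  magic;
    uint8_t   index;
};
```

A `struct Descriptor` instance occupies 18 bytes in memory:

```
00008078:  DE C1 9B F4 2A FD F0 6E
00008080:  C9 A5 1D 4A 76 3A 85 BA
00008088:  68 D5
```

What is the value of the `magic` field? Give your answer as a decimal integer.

`magic` follows `height` (1 B), `checksum` (8 B), so it starts at offset 1 + 8 = 9 and occupies 8 bytes.
Bytes at offsets 9..16: A5 1D 4A 76 3A 85 BA 68.
Little-endian: lowest address holds the least-significant byte.
Reassemble most-significant byte first: 68 BA 85 3A 76 4A 1D A5 → 0x68BA853A764A1DA5.
0x68BA853A764A1DA5 = 7546490611751853477.

7546490611751853477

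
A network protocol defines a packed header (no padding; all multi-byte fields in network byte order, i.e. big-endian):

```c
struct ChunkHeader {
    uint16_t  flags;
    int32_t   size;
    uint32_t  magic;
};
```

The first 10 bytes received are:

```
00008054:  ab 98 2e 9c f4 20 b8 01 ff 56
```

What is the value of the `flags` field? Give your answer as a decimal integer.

`flags` is the first field, at byte offset 0, occupying 2 bytes.
Bytes at offsets 0..1: AB 98.
Big-endian: lowest address holds the most-significant byte.
The bytes are already most-significant first: 0xAB98.
0xAB98 = 43928.

43928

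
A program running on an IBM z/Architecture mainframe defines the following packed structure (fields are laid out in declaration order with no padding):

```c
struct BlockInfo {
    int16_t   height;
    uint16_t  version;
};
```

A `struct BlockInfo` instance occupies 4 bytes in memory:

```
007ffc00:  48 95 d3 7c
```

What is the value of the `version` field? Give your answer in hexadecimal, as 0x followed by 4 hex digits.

0xD37C

`version` follows `height` (2 bytes), so it starts at byte offset 2 and occupies 2 bytes.
Bytes at offsets 2..3: D3 7C.
In big-endian order the high byte comes first in memory.
The bytes are already most-significant first: 0xD37C.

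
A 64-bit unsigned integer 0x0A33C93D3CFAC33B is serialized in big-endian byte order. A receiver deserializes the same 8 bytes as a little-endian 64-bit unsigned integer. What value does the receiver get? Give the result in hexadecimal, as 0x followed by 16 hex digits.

Stored big-endian, the bytes at ascending addresses are 0A 33 C9 3D 3C FA C3 3B.
Read back as little-endian, the first byte is least significant, giving 0x3BC3FA3C3DC9330A.

0x3BC3FA3C3DC9330A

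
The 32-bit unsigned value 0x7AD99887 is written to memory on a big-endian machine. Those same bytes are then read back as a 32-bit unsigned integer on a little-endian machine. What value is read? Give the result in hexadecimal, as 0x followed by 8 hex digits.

Stored big-endian, the bytes at ascending addresses are 7A D9 98 87.
Read back as little-endian, the first byte is least significant, giving 0x8798D97A.

0x8798D97A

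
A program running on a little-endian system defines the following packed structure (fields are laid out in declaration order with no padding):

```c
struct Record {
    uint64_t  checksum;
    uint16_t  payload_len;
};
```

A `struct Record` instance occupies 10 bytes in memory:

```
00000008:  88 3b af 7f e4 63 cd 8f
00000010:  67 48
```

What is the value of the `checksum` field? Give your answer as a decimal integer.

10362048150695263112

`checksum` is the first field, at byte offset 0, occupying 8 bytes.
Bytes at offsets 0..7: 88 3B AF 7F E4 63 CD 8F.
In little-endian order the low byte comes first in memory.
Reassemble most-significant byte first: 8F CD 63 E4 7F AF 3B 88 → 0x8FCD63E47FAF3B88.
0x8FCD63E47FAF3B88 = 10362048150695263112.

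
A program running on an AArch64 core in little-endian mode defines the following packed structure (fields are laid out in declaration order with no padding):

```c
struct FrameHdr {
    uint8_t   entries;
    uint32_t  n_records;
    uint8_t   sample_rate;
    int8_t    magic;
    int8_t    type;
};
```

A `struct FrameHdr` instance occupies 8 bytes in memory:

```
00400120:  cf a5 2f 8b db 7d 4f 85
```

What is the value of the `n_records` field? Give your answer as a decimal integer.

`n_records` follows `entries` (1 byte), so it starts at byte offset 1 and occupies 4 bytes.
Bytes at offsets 1..4: A5 2F 8B DB.
In little-endian order the low byte comes first in memory.
Reassemble most-significant byte first: DB 8B 2F A5 → 0xDB8B2FA5.
0xDB8B2FA5 = 3683332005.

3683332005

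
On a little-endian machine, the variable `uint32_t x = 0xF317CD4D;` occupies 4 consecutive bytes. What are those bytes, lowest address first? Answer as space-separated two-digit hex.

4D CD 17 F3

Split into bytes (most-significant first): F3 17 CD 4D.
In little-endian order the low byte comes first in memory.
So at ascending addresses the bytes are 4D CD 17 F3.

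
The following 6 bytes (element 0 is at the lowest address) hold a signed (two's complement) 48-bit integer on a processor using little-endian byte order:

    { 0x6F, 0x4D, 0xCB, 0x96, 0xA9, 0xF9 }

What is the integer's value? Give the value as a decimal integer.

-6968202015377

Little-endian stores the least-significant byte at the lowest address.
Reassemble most-significant byte first: F9 A9 96 CB 4D 6F → 0xF9A996CB4D6F.
Top bit is set, so as a signed 48-bit value this is 0xF9A996CB4D6F − 2^48 = -6968202015377.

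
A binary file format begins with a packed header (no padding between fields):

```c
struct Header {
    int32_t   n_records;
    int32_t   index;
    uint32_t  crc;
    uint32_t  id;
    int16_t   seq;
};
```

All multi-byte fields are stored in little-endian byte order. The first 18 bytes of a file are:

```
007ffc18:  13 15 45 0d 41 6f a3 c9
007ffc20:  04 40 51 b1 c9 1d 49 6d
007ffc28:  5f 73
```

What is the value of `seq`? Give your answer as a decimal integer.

`seq` follows `n_records` (4 B), `index` (4 B), `crc` (4 B), `id` (4 B), so it starts at offset 4 + 4 + 4 + 4 = 16 and occupies 2 bytes.
Bytes at offsets 16..17: 5F 73.
Little-endian stores the least-significant byte at the lowest address.
Reassemble most-significant byte first: 73 5F → 0x735F.
0x735F = 29535.

29535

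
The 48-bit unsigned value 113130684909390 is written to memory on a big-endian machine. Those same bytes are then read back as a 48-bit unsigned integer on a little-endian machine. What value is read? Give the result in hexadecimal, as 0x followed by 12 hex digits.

113130684909390 in 48-bit hexadecimal is 0x66E44A49874E.
Stored big-endian, the bytes at ascending addresses are 66 E4 4A 49 87 4E.
Read back as little-endian, the first byte is least significant, giving 0x4E87494AE466.

0x4E87494AE466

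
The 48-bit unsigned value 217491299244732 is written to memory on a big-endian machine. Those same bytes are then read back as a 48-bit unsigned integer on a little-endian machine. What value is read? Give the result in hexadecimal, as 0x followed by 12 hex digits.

217491299244732 in 48-bit hexadecimal is 0xC5CEA3A21ABC.
Stored big-endian, the bytes at ascending addresses are C5 CE A3 A2 1A BC.
Read back as little-endian, the first byte is least significant, giving 0xBC1AA2A3CEC5.

0xBC1AA2A3CEC5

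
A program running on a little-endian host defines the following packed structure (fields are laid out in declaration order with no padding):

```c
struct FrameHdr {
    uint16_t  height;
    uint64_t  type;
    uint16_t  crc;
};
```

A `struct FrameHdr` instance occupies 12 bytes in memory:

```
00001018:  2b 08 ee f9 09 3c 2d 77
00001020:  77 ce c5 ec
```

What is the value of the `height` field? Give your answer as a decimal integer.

2091

`height` is the first field, at byte offset 0, occupying 2 bytes.
Bytes at offsets 0..1: 2B 08.
Little-endian stores the least-significant byte at the lowest address.
Reassemble most-significant byte first: 08 2B → 0x082B.
0x082B = 2091.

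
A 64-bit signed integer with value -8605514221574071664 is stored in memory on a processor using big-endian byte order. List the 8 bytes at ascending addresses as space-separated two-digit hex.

Two's complement of -8605514221574071664 in 64 bits: 8605514221574071664 = 0x776CED972E7EA570; invert → 0x88931268D1815A8F; add 1 → 0x88931268D1815A90.
Split into bytes (most-significant first): 88 93 12 68 D1 81 5A 90.
Big-endian: lowest address holds the most-significant byte.
So the memory order matches the most-significant-first order: 88 93 12 68 D1 81 5A 90.

88 93 12 68 D1 81 5A 90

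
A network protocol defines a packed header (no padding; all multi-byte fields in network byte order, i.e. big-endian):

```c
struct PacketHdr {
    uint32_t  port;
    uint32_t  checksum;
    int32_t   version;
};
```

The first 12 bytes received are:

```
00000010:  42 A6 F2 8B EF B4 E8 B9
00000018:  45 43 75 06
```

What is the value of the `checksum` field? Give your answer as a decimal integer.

4021610681

`checksum` follows `port` (4 bytes), so it starts at byte offset 4 and occupies 4 bytes.
Bytes at offsets 4..7: EF B4 E8 B9.
Big-endian: lowest address holds the most-significant byte.
The bytes are already most-significant first: 0xEFB4E8B9.
0xEFB4E8B9 = 4021610681.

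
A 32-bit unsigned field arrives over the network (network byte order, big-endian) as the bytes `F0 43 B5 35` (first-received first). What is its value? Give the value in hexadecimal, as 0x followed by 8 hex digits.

0xF043B535

In big-endian order the high byte comes first in memory.
The bytes are already most-significant first: 0xF043B535.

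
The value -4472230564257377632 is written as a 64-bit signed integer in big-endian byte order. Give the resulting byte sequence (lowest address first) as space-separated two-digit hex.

Two's complement of -4472230564257377632 in 64 bits: 4472230564257377632 = 0x3E108E00D834AD60; invert → 0xC1EF71FF27CB529F; add 1 → 0xC1EF71FF27CB52A0.
Split into bytes (most-significant first): C1 EF 71 FF 27 CB 52 A0.
Big-endian stores the most-significant byte at the lowest address.
So the memory order matches the most-significant-first order: C1 EF 71 FF 27 CB 52 A0.

C1 EF 71 FF 27 CB 52 A0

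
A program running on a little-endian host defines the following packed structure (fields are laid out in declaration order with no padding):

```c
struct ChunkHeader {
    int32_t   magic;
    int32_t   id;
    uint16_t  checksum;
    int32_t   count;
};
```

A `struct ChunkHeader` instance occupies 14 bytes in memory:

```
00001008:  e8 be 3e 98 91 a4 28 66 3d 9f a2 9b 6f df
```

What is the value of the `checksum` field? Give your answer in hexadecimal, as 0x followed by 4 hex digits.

0x9F3D

`checksum` follows `magic` (4 B), `id` (4 B), so it starts at offset 4 + 4 = 8 and occupies 2 bytes.
Bytes at offsets 8..9: 3D 9F.
Little-endian: lowest address holds the least-significant byte.
Reassemble most-significant byte first: 9F 3D → 0x9F3D.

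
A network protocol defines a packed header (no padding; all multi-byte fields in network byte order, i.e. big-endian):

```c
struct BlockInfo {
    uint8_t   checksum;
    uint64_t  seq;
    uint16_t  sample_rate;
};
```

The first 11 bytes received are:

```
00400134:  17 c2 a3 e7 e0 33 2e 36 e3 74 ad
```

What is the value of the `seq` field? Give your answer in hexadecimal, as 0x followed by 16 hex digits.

`seq` follows `checksum` (1 byte), so it starts at byte offset 1 and occupies 8 bytes.
Bytes at offsets 1..8: C2 A3 E7 E0 33 2E 36 E3.
In big-endian order the high byte comes first in memory.
The bytes are already most-significant first: 0xC2A3E7E0332E36E3.

0xC2A3E7E0332E36E3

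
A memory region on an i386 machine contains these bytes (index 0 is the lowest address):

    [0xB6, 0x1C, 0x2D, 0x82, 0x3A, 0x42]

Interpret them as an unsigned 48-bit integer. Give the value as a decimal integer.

Little-endian stores the least-significant byte at the lowest address.
Reassemble most-significant byte first: 42 3A 82 2D 1C B6 → 0x423A822D1CB6.
0x423A822D1CB6 = 72819059530934.

72819059530934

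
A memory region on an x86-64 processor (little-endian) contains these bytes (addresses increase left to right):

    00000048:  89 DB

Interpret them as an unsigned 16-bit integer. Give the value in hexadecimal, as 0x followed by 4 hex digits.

In little-endian order the low byte comes first in memory.
Reassemble most-significant byte first: DB 89 → 0xDB89.

0xDB89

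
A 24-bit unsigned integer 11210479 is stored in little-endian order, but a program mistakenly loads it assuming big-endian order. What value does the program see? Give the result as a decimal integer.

11210479 in 24-bit hexadecimal is 0xAB0EEF.
Stored little-endian, the bytes at ascending addresses are EF 0E AB.
Read back as big-endian, the last byte is least significant, giving 0xEF0EAB.
0xEF0EAB = 15666859.

15666859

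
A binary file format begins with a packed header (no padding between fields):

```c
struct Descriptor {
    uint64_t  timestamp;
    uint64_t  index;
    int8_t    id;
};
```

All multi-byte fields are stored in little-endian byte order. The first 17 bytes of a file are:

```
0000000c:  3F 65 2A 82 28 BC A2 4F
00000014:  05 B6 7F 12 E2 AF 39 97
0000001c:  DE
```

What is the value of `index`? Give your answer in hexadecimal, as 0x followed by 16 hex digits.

0x9739AFE2127FB605

`index` follows `timestamp` (8 bytes), so it starts at byte offset 8 and occupies 8 bytes.
Bytes at offsets 8..15: 05 B6 7F 12 E2 AF 39 97.
Little-endian stores the least-significant byte at the lowest address.
Reassemble most-significant byte first: 97 39 AF E2 12 7F B6 05 → 0x9739AFE2127FB605.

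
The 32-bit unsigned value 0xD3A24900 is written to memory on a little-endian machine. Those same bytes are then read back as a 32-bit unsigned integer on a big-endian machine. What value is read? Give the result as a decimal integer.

Stored little-endian, the bytes at ascending addresses are 00 49 A2 D3.
Read back as big-endian, the last byte is least significant, giving 0x0049A2D3.
0x0049A2D3 = 4825811.

4825811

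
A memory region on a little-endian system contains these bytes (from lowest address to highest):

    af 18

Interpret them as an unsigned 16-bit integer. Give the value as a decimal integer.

Little-endian: lowest address holds the least-significant byte.
Reassemble most-significant byte first: 18 AF → 0x18AF.
0x18AF = 6319.

6319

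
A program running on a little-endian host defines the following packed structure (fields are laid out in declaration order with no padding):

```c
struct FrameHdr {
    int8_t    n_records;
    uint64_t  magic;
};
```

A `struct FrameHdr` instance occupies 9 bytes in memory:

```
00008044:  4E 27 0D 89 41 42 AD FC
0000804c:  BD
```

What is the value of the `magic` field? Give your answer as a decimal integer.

13690007467378412839

`magic` follows `n_records` (1 byte), so it starts at byte offset 1 and occupies 8 bytes.
Bytes at offsets 1..8: 27 0D 89 41 42 AD FC BD.
Little-endian: lowest address holds the least-significant byte.
Reassemble most-significant byte first: BD FC AD 42 41 89 0D 27 → 0xBDFCAD4241890D27.
0xBDFCAD4241890D27 = 13690007467378412839.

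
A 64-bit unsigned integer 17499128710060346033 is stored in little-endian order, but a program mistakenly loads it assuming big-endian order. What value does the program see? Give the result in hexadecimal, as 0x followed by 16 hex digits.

0xB18AFCF1D864D9F2

17499128710060346033 in 64-bit hexadecimal is 0xF2D964D8F1FC8AB1.
Stored little-endian, the bytes at ascending addresses are B1 8A FC F1 D8 64 D9 F2.
Read back as big-endian, the last byte is least significant, giving 0xB18AFCF1D864D9F2.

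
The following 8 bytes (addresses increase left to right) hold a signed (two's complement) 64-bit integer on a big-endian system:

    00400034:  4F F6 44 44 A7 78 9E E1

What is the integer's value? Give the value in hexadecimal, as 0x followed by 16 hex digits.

0x4FF64444A7789EE1

Big-endian stores the most-significant byte at the lowest address.
The bytes are already most-significant first: 0x4FF64444A7789EE1.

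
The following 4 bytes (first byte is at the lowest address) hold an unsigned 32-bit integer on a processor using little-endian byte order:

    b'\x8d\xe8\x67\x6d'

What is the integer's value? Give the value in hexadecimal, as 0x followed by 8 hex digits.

Little-endian stores the least-significant byte at the lowest address.
Reassemble most-significant byte first: 6D 67 E8 8D → 0x6D67E88D.

0x6D67E88D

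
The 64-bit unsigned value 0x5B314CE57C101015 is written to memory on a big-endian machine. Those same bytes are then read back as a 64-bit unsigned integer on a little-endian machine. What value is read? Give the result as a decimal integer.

1517731203032822107

Stored big-endian, the bytes at ascending addresses are 5B 31 4C E5 7C 10 10 15.
Read back as little-endian, the first byte is least significant, giving 0x1510107CE54C315B.
0x1510107CE54C315B = 1517731203032822107.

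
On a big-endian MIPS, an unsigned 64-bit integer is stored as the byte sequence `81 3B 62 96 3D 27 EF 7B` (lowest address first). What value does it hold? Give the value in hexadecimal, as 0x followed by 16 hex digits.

0x813B62963D27EF7B

Big-endian: lowest address holds the most-significant byte.
The bytes are already most-significant first: 0x813B62963D27EF7B.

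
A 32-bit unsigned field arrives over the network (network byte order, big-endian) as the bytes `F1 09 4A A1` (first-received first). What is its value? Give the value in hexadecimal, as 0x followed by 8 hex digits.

0xF1094AA1

Big-endian: lowest address holds the most-significant byte.
The bytes are already most-significant first: 0xF1094AA1.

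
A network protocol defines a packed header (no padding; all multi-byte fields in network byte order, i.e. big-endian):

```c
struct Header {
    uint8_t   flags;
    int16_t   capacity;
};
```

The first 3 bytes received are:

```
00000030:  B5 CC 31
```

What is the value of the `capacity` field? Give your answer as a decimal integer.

-13263

`capacity` follows `flags` (1 byte), so it starts at byte offset 1 and occupies 2 bytes.
Bytes at offsets 1..2: CC 31.
In big-endian order the high byte comes first in memory.
The bytes are already most-significant first: 0xCC31.
Top bit is set, so as a signed 16-bit value this is 0xCC31 − 2^16 = -13263.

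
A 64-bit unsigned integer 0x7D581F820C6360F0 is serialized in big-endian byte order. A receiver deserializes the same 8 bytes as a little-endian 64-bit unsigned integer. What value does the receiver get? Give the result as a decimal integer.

17320953072240777341

Stored big-endian, the bytes at ascending addresses are 7D 58 1F 82 0C 63 60 F0.
Read back as little-endian, the first byte is least significant, giving 0xF060630C821F587D.
0xF060630C821F587D = 17320953072240777341.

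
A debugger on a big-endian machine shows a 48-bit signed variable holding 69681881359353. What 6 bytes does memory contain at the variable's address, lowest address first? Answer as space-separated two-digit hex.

69681881359353 in hexadecimal, padded to 48 bits, is 0x3F6013C923F9.
Split into bytes (most-significant first): 3F 60 13 C9 23 F9.
Big-endian stores the most-significant byte at the lowest address.
So the memory order matches the most-significant-first order: 3F 60 13 C9 23 F9.

3F 60 13 C9 23 F9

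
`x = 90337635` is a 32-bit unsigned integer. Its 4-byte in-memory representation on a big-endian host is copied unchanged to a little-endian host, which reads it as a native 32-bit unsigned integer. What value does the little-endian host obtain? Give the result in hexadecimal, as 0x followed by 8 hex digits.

0x63716205

90337635 in 32-bit hexadecimal is 0x05627163.
Stored big-endian, the bytes at ascending addresses are 05 62 71 63.
Read back as little-endian, the first byte is least significant, giving 0x63716205.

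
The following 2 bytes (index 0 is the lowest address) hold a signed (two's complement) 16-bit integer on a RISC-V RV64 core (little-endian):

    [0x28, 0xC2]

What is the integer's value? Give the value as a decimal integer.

Little-endian stores the least-significant byte at the lowest address.
Reassemble most-significant byte first: C2 28 → 0xC228.
Top bit is set, so as a signed 16-bit value this is 0xC228 − 2^16 = -15832.

-15832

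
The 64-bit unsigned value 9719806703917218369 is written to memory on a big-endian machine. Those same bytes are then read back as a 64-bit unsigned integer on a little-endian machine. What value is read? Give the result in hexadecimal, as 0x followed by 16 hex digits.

9719806703917218369 in 64-bit hexadecimal is 0x86E3B0B310723A41.
Stored big-endian, the bytes at ascending addresses are 86 E3 B0 B3 10 72 3A 41.
Read back as little-endian, the first byte is least significant, giving 0x413A7210B3B0E386.

0x413A7210B3B0E386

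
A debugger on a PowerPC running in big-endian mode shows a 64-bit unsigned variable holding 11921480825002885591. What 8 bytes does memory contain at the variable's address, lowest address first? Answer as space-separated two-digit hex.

A5 71 9B A5 CA ED 81 D7

11921480825002885591 in hexadecimal, padded to 64 bits, is 0xA5719BA5CAED81D7.
Split into bytes (most-significant first): A5 71 9B A5 CA ED 81 D7.
Big-endian: lowest address holds the most-significant byte.
So the memory order matches the most-significant-first order: A5 71 9B A5 CA ED 81 D7.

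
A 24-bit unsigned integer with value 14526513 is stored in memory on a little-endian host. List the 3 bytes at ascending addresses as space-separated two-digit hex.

14526513 in hexadecimal, padded to 24 bits, is 0xDDA831.
Split into bytes (most-significant first): DD A8 31.
Little-endian stores the least-significant byte at the lowest address.
So at ascending addresses the bytes are 31 A8 DD.

31 A8 DD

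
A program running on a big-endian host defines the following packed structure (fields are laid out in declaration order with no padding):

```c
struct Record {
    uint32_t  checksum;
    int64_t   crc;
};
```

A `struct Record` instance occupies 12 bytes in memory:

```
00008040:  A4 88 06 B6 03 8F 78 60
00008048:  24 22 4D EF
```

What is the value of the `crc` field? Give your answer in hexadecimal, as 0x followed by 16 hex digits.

0x038F786024224DEF

`crc` follows `checksum` (4 bytes), so it starts at byte offset 4 and occupies 8 bytes.
Bytes at offsets 4..11: 03 8F 78 60 24 22 4D EF.
In big-endian order the high byte comes first in memory.
The bytes are already most-significant first: 0x038F786024224DEF.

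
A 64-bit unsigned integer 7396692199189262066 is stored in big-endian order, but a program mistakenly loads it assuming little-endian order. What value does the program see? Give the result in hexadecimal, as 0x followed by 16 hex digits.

7396692199189262066 in 64-bit hexadecimal is 0x66A6545DA5942EF2.
Stored big-endian, the bytes at ascending addresses are 66 A6 54 5D A5 94 2E F2.
Read back as little-endian, the first byte is least significant, giving 0xF22E94A55D54A666.

0xF22E94A55D54A666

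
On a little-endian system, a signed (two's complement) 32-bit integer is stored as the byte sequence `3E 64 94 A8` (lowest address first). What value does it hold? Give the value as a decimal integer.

-1466670018

In little-endian order the low byte comes first in memory.
Reassemble most-significant byte first: A8 94 64 3E → 0xA894643E.
Top bit is set, so as a signed 32-bit value this is 0xA894643E − 2^32 = -1466670018.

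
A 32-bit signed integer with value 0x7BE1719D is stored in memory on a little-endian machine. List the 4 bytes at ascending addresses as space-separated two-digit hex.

Split into bytes (most-significant first): 7B E1 71 9D.
Little-endian stores the least-significant byte at the lowest address.
So at ascending addresses the bytes are 9D 71 E1 7B.

9D 71 E1 7B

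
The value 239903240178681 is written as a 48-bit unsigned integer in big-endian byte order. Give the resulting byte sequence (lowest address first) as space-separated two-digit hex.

DA 30 D3 69 4B F9

239903240178681 in hexadecimal, padded to 48 bits, is 0xDA30D3694BF9.
Split into bytes (most-significant first): DA 30 D3 69 4B F9.
Big-endian stores the most-significant byte at the lowest address.
So the memory order matches the most-significant-first order: DA 30 D3 69 4B F9.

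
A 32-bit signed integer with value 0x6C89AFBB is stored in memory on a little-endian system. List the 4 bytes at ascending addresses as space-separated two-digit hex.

BB AF 89 6C

Split into bytes (most-significant first): 6C 89 AF BB.
Little-endian: lowest address holds the least-significant byte.
So at ascending addresses the bytes are BB AF 89 6C.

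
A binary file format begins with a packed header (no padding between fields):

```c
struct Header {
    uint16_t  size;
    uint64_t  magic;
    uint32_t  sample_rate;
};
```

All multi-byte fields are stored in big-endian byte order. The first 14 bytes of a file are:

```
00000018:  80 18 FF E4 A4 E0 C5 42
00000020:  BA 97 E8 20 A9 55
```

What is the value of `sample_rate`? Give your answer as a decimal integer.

3894454613

`sample_rate` follows `size` (2 B), `magic` (8 B), so it starts at offset 2 + 8 = 10 and occupies 4 bytes.
Bytes at offsets 10..13: E8 20 A9 55.
Big-endian stores the most-significant byte at the lowest address.
The bytes are already most-significant first: 0xE820A955.
0xE820A955 = 3894454613.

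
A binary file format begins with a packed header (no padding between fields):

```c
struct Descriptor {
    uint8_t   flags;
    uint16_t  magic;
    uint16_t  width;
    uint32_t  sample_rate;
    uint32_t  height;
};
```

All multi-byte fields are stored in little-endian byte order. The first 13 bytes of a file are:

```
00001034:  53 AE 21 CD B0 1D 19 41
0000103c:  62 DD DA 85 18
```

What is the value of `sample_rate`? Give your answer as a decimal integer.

`sample_rate` follows `flags` (1 B), `magic` (2 B), `width` (2 B), so it starts at offset 1 + 2 + 2 = 5 and occupies 4 bytes.
Bytes at offsets 5..8: 1D 19 41 62.
Little-endian: lowest address holds the least-significant byte.
Reassemble most-significant byte first: 62 41 19 1D → 0x6241191D.
0x6241191D = 1648433437.

1648433437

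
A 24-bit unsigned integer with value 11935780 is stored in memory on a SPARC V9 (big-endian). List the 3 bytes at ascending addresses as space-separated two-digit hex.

B6 20 24

11935780 in hexadecimal, padded to 24 bits, is 0xB62024.
Split into bytes (most-significant first): B6 20 24.
In big-endian order the high byte comes first in memory.
So the memory order matches the most-significant-first order: B6 20 24.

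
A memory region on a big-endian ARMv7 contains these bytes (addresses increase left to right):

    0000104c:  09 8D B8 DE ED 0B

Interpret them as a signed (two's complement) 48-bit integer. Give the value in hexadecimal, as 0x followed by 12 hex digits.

0x098DB8DEED0B

In big-endian order the high byte comes first in memory.
The bytes are already most-significant first: 0x098DB8DEED0B.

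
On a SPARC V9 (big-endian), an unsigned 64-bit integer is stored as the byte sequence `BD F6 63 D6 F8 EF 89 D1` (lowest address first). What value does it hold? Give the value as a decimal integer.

Big-endian stores the most-significant byte at the lowest address.
The bytes are already most-significant first: 0xBDF663D6F8EF89D1.
0xBDF663D6F8EF89D1 = 13688237892389800401.

13688237892389800401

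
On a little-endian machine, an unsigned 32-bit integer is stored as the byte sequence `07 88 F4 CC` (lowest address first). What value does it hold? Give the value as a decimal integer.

3438577671

Little-endian stores the least-significant byte at the lowest address.
Reassemble most-significant byte first: CC F4 88 07 → 0xCCF48807.
0xCCF48807 = 3438577671.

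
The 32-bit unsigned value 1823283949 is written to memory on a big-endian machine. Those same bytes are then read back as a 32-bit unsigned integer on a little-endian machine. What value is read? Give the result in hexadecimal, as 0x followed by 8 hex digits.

1823283949 in 32-bit hexadecimal is 0x6CAD1AED.
Stored big-endian, the bytes at ascending addresses are 6C AD 1A ED.
Read back as little-endian, the first byte is least significant, giving 0xED1AAD6C.

0xED1AAD6C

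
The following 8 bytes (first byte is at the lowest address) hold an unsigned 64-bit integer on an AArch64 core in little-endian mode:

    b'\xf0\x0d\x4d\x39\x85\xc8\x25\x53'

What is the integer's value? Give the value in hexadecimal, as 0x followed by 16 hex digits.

0x5325C885394D0DF0

Little-endian: lowest address holds the least-significant byte.
Reassemble most-significant byte first: 53 25 C8 85 39 4D 0D F0 → 0x5325C885394D0DF0.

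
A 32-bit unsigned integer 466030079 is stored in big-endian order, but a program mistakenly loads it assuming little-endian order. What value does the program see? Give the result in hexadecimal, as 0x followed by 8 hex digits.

466030079 in 32-bit hexadecimal is 0x1BC70DFF.
Stored big-endian, the bytes at ascending addresses are 1B C7 0D FF.
Read back as little-endian, the first byte is least significant, giving 0xFF0DC71B.

0xFF0DC71B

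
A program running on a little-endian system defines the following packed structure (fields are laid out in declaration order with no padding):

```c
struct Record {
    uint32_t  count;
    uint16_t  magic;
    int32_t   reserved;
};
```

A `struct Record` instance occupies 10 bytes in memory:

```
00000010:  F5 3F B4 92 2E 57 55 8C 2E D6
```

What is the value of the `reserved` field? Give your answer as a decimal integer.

-701592491

`reserved` follows `count` (4 B), `magic` (2 B), so it starts at offset 4 + 2 = 6 and occupies 4 bytes.
Bytes at offsets 6..9: 55 8C 2E D6.
Little-endian stores the least-significant byte at the lowest address.
Reassemble most-significant byte first: D6 2E 8C 55 → 0xD62E8C55.
Top bit is set, so as a signed 32-bit value this is 0xD62E8C55 − 2^32 = -701592491.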